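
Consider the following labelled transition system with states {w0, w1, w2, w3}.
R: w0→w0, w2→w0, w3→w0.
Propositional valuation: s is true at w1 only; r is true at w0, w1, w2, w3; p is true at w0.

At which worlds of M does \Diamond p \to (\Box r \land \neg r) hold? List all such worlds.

w1

Let φ = \Diamond p \to (\Box r \land \neg r). Evaluate φ at each world:
  w0 (successors {w0}): φ is false.
  w1 (successors ∅): φ is true.
  w2 (successors {w0}): φ is false.
  w3 (successors {w0}): φ is false.
For instance, at w2:
  At w2: \Diamond p is true, \Box r \land \neg r is false, so \Diamond p \to (\Box r \land \neg r) is false.
    At w2: \Diamond p requires p at some successor in {w0}.
      p holds at w0, so \Diamond p is true at w2.
    At w2: \Box r is true, \neg r is false, so \Box r \land \neg r is false.
      At w2: \Box r requires r at every successor {w0}.
        At w0: r is true.
      So \Box r is true at w2.
Satisfying worlds: {w1}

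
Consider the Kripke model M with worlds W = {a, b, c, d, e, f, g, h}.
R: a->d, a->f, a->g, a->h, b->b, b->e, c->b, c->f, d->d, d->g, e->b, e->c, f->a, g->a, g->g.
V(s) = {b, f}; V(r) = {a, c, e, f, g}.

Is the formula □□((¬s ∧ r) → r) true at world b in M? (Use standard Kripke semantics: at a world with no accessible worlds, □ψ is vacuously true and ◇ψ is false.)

At b: □□((¬s ∧ r) → r) requires □((¬s ∧ r) → r) at every successor {b, e}.
    At b: □((¬s ∧ r) → r) requires (¬s ∧ r) → r at every successor {b, e}.
      At b: (¬s ∧ r) → r is true.
      At e: (¬s ∧ r) → r is true.
    So □((¬s ∧ r) → r) is true at b.
    At e: □((¬s ∧ r) → r) requires (¬s ∧ r) → r at every successor {b, c}.
      At b: (¬s ∧ r) → r is true.
      At c: (¬s ∧ r) → r is true.
    So □((¬s ∧ r) → r) is true at e.
So □□((¬s ∧ r) → r) is true at b.

Yes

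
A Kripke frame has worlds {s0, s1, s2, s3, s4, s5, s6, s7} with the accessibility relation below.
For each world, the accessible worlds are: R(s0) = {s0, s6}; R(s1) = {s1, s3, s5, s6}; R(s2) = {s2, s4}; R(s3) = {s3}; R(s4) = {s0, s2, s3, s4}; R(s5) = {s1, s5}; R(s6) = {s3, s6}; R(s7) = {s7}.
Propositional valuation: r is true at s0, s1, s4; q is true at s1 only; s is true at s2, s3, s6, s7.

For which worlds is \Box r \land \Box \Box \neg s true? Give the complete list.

Recall that \Box ψ holds at a world iff ψ holds at every accessible world, and \Diamond ψ holds iff ψ holds at some accessible world.
Let φ = \Box r \land \Box \Box \neg s. Evaluate φ at each world:
  s0 (successors {s0, s6}): φ is false.
  s1 (successors {s1, s3, s5, s6}): φ is false.
  s2 (successors {s2, s4}): φ is false.
  s3 (successors {s3}): φ is false.
  s4 (successors {s0, s2, s3, s4}): φ is false.
  s5 (successors {s1, s5}): φ is false.
  s6 (successors {s3, s6}): φ is false.
  s7 (successors {s7}): φ is false.
For instance, at s3:
  At s3: \Box r is false, \Box \Box \neg s is false, so \Box r \land \Box \Box \neg s is false.
    At s3: \Box r requires r at every successor {s3}.
      r fails at s3, so \Box r is false at s3.
    At s3: \Box \Box \neg s requires \Box \neg s at every successor {s3}.
      \Box \neg s fails at s3, so \Box \Box \neg s is false at s3.
Satisfying worlds: none.

none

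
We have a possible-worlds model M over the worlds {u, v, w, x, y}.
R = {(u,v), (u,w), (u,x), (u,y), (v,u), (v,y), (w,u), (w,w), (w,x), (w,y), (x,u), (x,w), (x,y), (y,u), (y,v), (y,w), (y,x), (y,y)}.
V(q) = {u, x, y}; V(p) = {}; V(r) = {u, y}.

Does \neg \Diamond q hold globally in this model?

Let φ = \neg \Diamond q. Evaluate φ at each world:
  u (successors {v, w, x, y}): φ is false.
  v (successors {u, y}): φ is false.
  w (successors {u, w, x, y}): φ is false.
  x (successors {u, w, y}): φ is false.
  y (successors {u, v, w, x, y}): φ is false.
Detail at u (counterexample):
  At u: \Diamond q is true, so \neg \Diamond q is false.
    At u: \Diamond q requires q at some successor in {v, w, x, y}.
      q holds at x, so \Diamond q is true at u.

No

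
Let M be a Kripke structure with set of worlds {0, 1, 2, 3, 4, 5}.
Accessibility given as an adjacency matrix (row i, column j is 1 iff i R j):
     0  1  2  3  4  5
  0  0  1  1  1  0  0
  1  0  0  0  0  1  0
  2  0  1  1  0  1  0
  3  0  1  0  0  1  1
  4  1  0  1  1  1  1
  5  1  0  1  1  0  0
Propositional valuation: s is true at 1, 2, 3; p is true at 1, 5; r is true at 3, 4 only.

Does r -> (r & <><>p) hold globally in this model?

Yes

Let φ = r -> (r & <><>p). Evaluate φ at each world:
  0 (successors {1, 2, 3}): φ is true.
  1 (successors {4}): φ is true.
  2 (successors {1, 2, 4}): φ is true.
  3 (successors {1, 4, 5}): φ is true.
  4 (successors {0, 2, 3, 4, 5}): φ is true.
  5 (successors {0, 2, 3}): φ is true.
For instance, at 1:
  At 1: r is false, r & <><>p is false, so r -> (r & <><>p) is true.
    At 1: r is false, <><>p is true, so r & <><>p is false.
      At 1: <><>p requires <>p at some successor in {4}.
        <>p holds at 4, so <><>p is true at 1.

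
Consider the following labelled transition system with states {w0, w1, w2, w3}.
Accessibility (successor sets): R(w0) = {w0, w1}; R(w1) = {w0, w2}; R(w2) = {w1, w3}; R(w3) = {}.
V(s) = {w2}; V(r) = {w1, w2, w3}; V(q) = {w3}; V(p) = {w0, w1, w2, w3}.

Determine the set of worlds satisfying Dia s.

w1

Let φ = Dia s. Evaluate φ at each world:
  w0 (successors {w0, w1}): φ is false.
  w1 (successors {w0, w2}): φ is true.
  w2 (successors {w1, w3}): φ is false.
  w3 (successors ∅): φ is false.
For instance, at w1:
  At w1: Dia s requires s at some successor in {w0, w2}.
    s holds at w2, so Dia s is true at w1.
Satisfying worlds: {w1}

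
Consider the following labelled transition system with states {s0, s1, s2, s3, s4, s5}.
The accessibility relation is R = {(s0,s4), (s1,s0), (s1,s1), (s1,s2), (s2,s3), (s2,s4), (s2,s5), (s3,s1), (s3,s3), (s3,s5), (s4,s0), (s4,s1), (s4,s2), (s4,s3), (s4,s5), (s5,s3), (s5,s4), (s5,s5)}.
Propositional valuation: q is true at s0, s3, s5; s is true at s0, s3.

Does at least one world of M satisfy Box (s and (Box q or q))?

Let φ = Box (s and (Box q or q)). Evaluate φ at each world:
  s0 (successors {s4}): φ is false.
  s1 (successors {s0, s1, s2}): φ is false.
  s2 (successors {s3, s4, s5}): φ is false.
  s3 (successors {s1, s3, s5}): φ is false.
  s4 (successors {s0, s1, s2, s3, s5}): φ is false.
  s5 (successors {s3, s4, s5}): φ is false.
For instance, at s0:
  At s0: Box (s and (Box q or q)) requires s and (Box q or q) at every successor {s4}.
    s and (Box q or q) fails at s4, so Box (s and (Box q or q)) is false at s0.
      At s4: s is false, Box q or q is false, so s and (Box q or q) is false.

No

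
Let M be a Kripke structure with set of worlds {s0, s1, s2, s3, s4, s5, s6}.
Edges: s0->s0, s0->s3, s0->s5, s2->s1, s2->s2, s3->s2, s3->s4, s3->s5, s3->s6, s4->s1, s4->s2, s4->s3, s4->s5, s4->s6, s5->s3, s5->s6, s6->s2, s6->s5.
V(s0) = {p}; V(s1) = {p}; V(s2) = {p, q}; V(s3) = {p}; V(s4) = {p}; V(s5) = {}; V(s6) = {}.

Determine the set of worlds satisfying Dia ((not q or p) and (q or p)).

s0, s2, s3, s4, s5, s6

Let φ = Dia ((not q or p) and (q or p)). Evaluate φ at each world:
  s0 (successors {s0, s3, s5}): φ is true.
  s1 (successors ∅): φ is false.
  s2 (successors {s1, s2}): φ is true.
  s3 (successors {s2, s4, s5, s6}): φ is true.
  s4 (successors {s1, s2, s3, s5, s6}): φ is true.
  s5 (successors {s3, s6}): φ is true.
  s6 (successors {s2, s5}): φ is true.
For instance, at s3:
  At s3: Dia ((not q or p) and (q or p)) requires (not q or p) and (q or p) at some successor in {s2, s4, s5, s6}.
    (not q or p) and (q or p) holds at s2, so Dia ((not q or p) and (q or p)) is true at s3.
Satisfying worlds: {s0, s2, s3, s4, s5, s6}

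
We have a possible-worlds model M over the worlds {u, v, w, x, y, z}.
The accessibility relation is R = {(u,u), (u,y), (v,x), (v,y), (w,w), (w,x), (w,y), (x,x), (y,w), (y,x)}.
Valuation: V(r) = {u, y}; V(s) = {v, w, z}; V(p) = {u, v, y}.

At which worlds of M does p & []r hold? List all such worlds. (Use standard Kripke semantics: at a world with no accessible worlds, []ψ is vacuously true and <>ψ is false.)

u

Let φ = p & []r. Evaluate φ at each world:
  u (successors {u, y}): φ is true.
  v (successors {x, y}): φ is false.
  w (successors {w, x, y}): φ is false.
  x (successors {x}): φ is false.
  y (successors {w, x}): φ is false.
  z (successors ∅): φ is false.
For instance, at x:
  At x: p is false, []r is false, so p & []r is false.
    At x: []r requires r at every successor {x}.
      r fails at x, so []r is false at x.
Satisfying worlds: {u}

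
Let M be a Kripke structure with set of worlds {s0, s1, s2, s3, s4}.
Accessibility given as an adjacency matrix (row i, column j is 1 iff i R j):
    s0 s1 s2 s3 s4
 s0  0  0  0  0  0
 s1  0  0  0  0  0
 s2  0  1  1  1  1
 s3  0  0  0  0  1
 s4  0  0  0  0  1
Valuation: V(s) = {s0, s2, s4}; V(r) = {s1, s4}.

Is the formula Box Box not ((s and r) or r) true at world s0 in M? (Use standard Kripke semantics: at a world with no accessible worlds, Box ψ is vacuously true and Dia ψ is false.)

Recall that Box ψ holds at a world iff ψ holds at every accessible world, and Dia ψ holds iff ψ holds at some accessible world.
At s0: no accessible worlds, so Box Box not ((s and r) or r) holds vacuously.

Yes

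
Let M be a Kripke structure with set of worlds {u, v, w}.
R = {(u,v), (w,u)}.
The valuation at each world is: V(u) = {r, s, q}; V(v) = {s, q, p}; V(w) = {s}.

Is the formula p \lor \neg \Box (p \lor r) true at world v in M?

Yes

At v: p is true, \neg \Box (p \lor r) is false, so p \lor \neg \Box (p \lor r) is true.
  At v: \Box (p \lor r) is true, so \neg \Box (p \lor r) is false.
    At v: no accessible worlds, so \Box (p \lor r) holds vacuously.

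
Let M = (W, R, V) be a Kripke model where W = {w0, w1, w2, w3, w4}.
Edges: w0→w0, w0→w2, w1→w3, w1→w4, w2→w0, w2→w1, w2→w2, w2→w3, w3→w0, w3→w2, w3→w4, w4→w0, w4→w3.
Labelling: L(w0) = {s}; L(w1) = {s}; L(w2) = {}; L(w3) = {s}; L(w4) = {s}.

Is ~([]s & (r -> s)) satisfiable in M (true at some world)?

Let φ = ~([]s & (r -> s)). Evaluate φ at each world:
  w0 (successors {w0, w2}): φ is true.
  w1 (successors {w3, w4}): φ is false.
  w2 (successors {w0, w1, w2, w3}): φ is true.
  w3 (successors {w0, w2, w4}): φ is true.
  w4 (successors {w0, w3}): φ is false.
Detail at w0 (witness):
  At w0: []s & (r -> s) is false, so ~([]s & (r -> s)) is true.
    At w0: []s is false, r -> s is true, so []s & (r -> s) is false.
      At w0: []s requires s at every successor {w0, w2}.
        s fails at w2, so []s is false at w0.

Yes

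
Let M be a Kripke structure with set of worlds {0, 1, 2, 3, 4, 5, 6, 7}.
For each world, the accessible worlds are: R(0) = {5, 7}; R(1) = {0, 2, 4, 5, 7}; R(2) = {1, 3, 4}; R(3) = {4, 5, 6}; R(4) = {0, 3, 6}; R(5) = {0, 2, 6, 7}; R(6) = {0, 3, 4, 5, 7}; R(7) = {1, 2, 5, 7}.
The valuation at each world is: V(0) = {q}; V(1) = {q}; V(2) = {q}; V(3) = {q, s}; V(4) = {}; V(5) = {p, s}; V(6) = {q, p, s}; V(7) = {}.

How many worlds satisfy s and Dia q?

3

Let φ = s and Dia q. Evaluate φ at each world:
  0 (successors {5, 7}): φ is false.
  1 (successors {0, 2, 4, 5, 7}): φ is false.
  2 (successors {1, 3, 4}): φ is false.
  3 (successors {4, 5, 6}): φ is true.
  4 (successors {0, 3, 6}): φ is false.
  5 (successors {0, 2, 6, 7}): φ is true.
  6 (successors {0, 3, 4, 5, 7}): φ is true.
  7 (successors {1, 2, 5, 7}): φ is false.
For instance, at 1:
  At 1: s is false, Dia q is true, so s and Dia q is false.
    At 1: Dia q requires q at some successor in {0, 2, 4, 5, 7}.
      q holds at 0, so Dia q is true at 1.
Satisfying worlds: {3, 5, 6}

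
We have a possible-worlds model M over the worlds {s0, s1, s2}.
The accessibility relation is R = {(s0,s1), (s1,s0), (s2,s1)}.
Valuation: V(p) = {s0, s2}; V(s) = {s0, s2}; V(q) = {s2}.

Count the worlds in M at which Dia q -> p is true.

3

Let φ = Dia q -> p. Evaluate φ at each world:
  s0 (successors {s1}): φ is true.
  s1 (successors {s0}): φ is true.
  s2 (successors {s1}): φ is true.
For instance, at s1:
  At s1: Dia q is false, p is false, so Dia q -> p is true.
    At s1: Dia q requires q at some successor in {s0}.
      At s0: q is false.
    So Dia q is false at s1.
Satisfying worlds: {s0, s1, s2}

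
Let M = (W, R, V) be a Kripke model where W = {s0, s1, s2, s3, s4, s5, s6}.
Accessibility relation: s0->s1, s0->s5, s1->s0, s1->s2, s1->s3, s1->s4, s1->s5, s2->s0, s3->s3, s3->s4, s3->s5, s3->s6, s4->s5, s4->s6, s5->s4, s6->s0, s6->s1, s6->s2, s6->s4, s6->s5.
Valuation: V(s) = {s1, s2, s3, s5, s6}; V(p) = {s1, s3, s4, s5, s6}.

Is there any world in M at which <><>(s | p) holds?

Let φ = <><>(s | p). Evaluate φ at each world:
  s0 (successors {s1, s5}): φ is true.
  s1 (successors {s0, s2, s3, s4, s5}): φ is true.
  s2 (successors {s0}): φ is true.
  s3 (successors {s3, s4, s5, s6}): φ is true.
  s4 (successors {s5, s6}): φ is true.
  s5 (successors {s4}): φ is true.
  s6 (successors {s0, s1, s2, s4, s5}): φ is true.
Detail at s0 (witness):
  At s0: <><>(s | p) requires <>(s | p) at some successor in {s1, s5}.
    <>(s | p) holds at s1, so <><>(s | p) is true at s0.
      At s1: <>(s | p) requires s | p at some successor in {s0, s2, s3, s4, s5}.
        s | p holds at s2, so <>(s | p) is true at s1.

Yes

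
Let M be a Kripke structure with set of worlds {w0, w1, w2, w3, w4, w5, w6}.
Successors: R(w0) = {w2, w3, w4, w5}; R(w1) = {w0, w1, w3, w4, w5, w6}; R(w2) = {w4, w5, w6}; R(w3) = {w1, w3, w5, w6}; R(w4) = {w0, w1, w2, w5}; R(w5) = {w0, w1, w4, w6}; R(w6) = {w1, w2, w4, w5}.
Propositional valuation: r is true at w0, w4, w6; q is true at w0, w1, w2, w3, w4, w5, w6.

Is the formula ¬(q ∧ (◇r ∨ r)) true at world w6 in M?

At w6: q ∧ (◇r ∨ r) is true, so ¬(q ∧ (◇r ∨ r)) is false.
  At w6: q is true, ◇r ∨ r is true, so q ∧ (◇r ∨ r) is true.
    At w6: ◇r is true, r is true, so ◇r ∨ r is true.
      At w6: ◇r requires r at some successor in {w1, w2, w4, w5}.
        r holds at w4, so ◇r is true at w6.

No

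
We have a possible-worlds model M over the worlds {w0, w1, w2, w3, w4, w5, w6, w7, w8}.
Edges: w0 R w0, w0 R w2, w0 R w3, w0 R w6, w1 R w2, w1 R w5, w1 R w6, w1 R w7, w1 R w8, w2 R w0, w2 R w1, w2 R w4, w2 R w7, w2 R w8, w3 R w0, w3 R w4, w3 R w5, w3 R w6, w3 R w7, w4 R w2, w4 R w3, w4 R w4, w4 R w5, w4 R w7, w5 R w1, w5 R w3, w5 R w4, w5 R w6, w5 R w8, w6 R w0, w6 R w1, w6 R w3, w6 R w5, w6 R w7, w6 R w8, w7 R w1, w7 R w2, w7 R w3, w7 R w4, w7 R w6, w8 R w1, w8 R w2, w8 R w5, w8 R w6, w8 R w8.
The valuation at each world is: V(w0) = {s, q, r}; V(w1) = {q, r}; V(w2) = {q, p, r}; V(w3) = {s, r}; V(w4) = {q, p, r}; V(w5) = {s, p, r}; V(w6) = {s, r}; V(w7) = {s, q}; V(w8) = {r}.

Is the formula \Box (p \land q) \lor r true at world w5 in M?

At w5: \Box (p \land q) is false, r is true, so \Box (p \land q) \lor r is true.
  At w5: \Box (p \land q) requires p \land q at every successor {w1, w3, w4, w6, w8}.
    p \land q fails at w1, so \Box (p \land q) is false at w5.

Yes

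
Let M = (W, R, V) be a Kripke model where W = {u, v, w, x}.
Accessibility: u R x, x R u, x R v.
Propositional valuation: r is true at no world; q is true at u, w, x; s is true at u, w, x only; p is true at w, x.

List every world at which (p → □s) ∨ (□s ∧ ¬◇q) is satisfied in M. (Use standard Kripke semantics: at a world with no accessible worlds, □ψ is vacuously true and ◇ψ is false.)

Recall that □ψ holds at a world iff ψ holds at every accessible world, and ◇ψ holds iff ψ holds at some accessible world.
Let φ = (p → □s) ∨ (□s ∧ ¬◇q). Evaluate φ at each world:
  u (successors {x}): φ is true.
  v (successors ∅): φ is true.
  w (successors ∅): φ is true.
  x (successors {u, v}): φ is false.
For instance, at u:
  At u: p → □s is true, □s ∧ ¬◇q is false, so (p → □s) ∨ (□s ∧ ¬◇q) is true.
    At u: p is false, □s is true, so p → □s is true.
      At u: □s requires s at every successor {x}.
        At x: s is true.
      So □s is true at u.
    At u: □s is true, ¬◇q is false, so □s ∧ ¬◇q is false.
      At u: □s requires s at every successor {x}.
        At x: s is true.
      So □s is true at u.
      At u: ◇q is true, so ¬◇q is false.
Satisfying worlds: {u, v, w}

u, v, w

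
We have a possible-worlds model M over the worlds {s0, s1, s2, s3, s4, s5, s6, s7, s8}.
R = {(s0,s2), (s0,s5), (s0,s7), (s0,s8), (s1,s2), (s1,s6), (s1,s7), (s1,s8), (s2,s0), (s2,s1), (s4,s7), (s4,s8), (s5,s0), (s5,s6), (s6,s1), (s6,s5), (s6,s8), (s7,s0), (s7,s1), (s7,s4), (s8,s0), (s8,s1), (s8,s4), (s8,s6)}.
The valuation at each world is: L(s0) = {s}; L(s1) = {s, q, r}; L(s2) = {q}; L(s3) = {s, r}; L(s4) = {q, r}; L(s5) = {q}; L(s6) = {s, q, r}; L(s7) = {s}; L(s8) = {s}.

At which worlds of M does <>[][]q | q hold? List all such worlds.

Recall that []ψ holds at a world iff ψ holds at every accessible world, and <>ψ holds iff ψ holds at some accessible world.
Let φ = <>[][]q | q. Evaluate φ at each world:
  s0 (successors {s2, s5, s7, s8}): φ is false.
  s1 (successors {s2, s6, s7, s8}): φ is true.
  s2 (successors {s0, s1}): φ is true.
  s3 (successors ∅): φ is false.
  s4 (successors {s7, s8}): φ is true.
  s5 (successors {s0, s6}): φ is true.
  s6 (successors {s1, s5, s8}): φ is true.
  s7 (successors {s0, s1, s4}): φ is false.
  s8 (successors {s0, s1, s4, s6}): φ is false.
For instance, at s0:
  At s0: <>[][]q is false, q is false, so <>[][]q | q is false.
    At s0: <>[][]q requires [][]q at some successor in {s2, s5, s7, s8}.
      At s2: [][]q is false.
      At s5: [][]q is false.
      At s7: [][]q is false.
      At s8: [][]q is false.
    So <>[][]q is false at s0.
Satisfying worlds: {s1, s2, s4, s5, s6}

s1, s2, s4, s5, s6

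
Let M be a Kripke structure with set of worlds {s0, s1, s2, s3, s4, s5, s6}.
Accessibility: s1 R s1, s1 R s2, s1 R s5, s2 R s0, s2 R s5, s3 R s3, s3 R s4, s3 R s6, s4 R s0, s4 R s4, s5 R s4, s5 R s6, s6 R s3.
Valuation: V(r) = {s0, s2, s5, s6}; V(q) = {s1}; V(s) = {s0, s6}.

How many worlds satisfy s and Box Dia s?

Let φ = s and Box Dia s. Evaluate φ at each world:
  s0 (successors ∅): φ is true.
  s1 (successors {s1, s2, s5}): φ is false.
  s2 (successors {s0, s5}): φ is false.
  s3 (successors {s3, s4, s6}): φ is false.
  s4 (successors {s0, s4}): φ is false.
  s5 (successors {s4, s6}): φ is false.
  s6 (successors {s3}): φ is true.
For instance, at s2:
  At s2: s is false, Box Dia s is false, so s and Box Dia s is false.
    At s2: Box Dia s requires Dia s at every successor {s0, s5}.
      Dia s fails at s0, so Box Dia s is false at s2.
Satisfying worlds: {s0, s6}

2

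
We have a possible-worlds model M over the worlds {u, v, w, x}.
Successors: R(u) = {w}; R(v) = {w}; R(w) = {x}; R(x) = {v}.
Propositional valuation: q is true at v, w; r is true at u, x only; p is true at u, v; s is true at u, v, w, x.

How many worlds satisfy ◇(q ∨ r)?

Let φ = ◇(q ∨ r). Evaluate φ at each world:
  u (successors {w}): φ is true.
  v (successors {w}): φ is true.
  w (successors {x}): φ is true.
  x (successors {v}): φ is true.
For instance, at u:
  At u: ◇(q ∨ r) requires q ∨ r at some successor in {w}.
    q ∨ r holds at w, so ◇(q ∨ r) is true at u.
Satisfying worlds: {u, v, w, x}

4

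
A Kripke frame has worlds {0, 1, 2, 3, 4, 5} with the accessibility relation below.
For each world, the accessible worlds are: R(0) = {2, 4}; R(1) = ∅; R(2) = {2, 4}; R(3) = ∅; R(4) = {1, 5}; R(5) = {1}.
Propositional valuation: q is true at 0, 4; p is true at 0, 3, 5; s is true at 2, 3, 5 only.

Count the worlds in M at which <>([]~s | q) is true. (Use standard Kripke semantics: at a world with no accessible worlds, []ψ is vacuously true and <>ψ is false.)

4

Let φ = <>([]~s | q). Evaluate φ at each world:
  0 (successors {2, 4}): φ is true.
  1 (successors ∅): φ is false.
  2 (successors {2, 4}): φ is true.
  3 (successors ∅): φ is false.
  4 (successors {1, 5}): φ is true.
  5 (successors {1}): φ is true.
For instance, at 4:
  At 4: <>([]~s | q) requires []~s | q at some successor in {1, 5}.
    []~s | q holds at 1, so <>([]~s | q) is true at 4.
      At 1: []~s is true, q is false, so []~s | q is true.
Satisfying worlds: {0, 2, 4, 5}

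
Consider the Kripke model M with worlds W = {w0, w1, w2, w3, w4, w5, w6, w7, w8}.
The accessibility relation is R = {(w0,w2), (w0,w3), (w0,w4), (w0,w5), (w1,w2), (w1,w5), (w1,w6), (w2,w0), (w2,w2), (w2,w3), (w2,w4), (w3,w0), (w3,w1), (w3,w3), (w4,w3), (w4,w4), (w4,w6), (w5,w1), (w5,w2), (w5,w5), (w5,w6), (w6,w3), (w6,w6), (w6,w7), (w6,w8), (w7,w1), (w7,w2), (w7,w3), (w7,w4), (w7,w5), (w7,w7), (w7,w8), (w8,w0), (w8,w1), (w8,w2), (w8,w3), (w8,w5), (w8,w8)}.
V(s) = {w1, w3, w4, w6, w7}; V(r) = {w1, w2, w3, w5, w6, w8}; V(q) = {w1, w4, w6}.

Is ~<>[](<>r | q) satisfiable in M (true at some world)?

No

Recall that []ψ holds at a world iff ψ holds at every accessible world, and <>ψ holds iff ψ holds at some accessible world.
Let φ = ~<>[](<>r | q). Evaluate φ at each world:
  w0 (successors {w2, w3, w4, w5}): φ is false.
  w1 (successors {w2, w5, w6}): φ is false.
  w2 (successors {w0, w2, w3, w4}): φ is false.
  w3 (successors {w0, w1, w3}): φ is false.
  w4 (successors {w3, w4, w6}): φ is false.
  w5 (successors {w1, w2, w5, w6}): φ is false.
  w6 (successors {w3, w6, w7, w8}): φ is false.
  w7 (successors {w1, w2, w3, w4, w5, w7, w8}): φ is false.
  w8 (successors {w0, w1, w2, w3, w5, w8}): φ is false.
For instance, at w4:
  At w4: <>[](<>r | q) is true, so ~<>[](<>r | q) is false.
    At w4: <>[](<>r | q) requires [](<>r | q) at some successor in {w3, w4, w6}.
      [](<>r | q) holds at w3, so <>[](<>r | q) is true at w4.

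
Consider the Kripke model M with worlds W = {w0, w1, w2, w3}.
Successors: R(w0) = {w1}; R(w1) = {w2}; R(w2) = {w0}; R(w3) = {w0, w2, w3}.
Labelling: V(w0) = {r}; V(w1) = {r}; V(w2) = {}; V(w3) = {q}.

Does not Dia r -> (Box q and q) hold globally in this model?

No

Recall that Box ψ holds at a world iff ψ holds at every accessible world, and Dia ψ holds iff ψ holds at some accessible world.
Let φ = not Dia r -> (Box q and q). Evaluate φ at each world:
  w0 (successors {w1}): φ is true.
  w1 (successors {w2}): φ is false.
  w2 (successors {w0}): φ is true.
  w3 (successors {w0, w2, w3}): φ is true.
Detail at w1 (counterexample):
  At w1: not Dia r is true, Box q and q is false, so not Dia r -> (Box q and q) is false.
    At w1: Dia r is false, so not Dia r is true.
      At w1: Dia r requires r at some successor in {w2}.
        At w2: r is false.
      So Dia r is false at w1.
    At w1: Box q is false, q is false, so Box q and q is false.
      At w1: Box q requires q at every successor {w2}.
        q fails at w2, so Box q is false at w1.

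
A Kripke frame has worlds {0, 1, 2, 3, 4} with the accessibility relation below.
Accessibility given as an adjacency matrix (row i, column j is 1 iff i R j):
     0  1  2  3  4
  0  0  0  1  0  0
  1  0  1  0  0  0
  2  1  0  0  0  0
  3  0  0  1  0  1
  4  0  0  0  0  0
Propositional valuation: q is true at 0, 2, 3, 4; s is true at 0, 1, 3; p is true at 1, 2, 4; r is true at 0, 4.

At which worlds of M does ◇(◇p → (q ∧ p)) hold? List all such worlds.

0, 3

Let φ = ◇(◇p → (q ∧ p)). Evaluate φ at each world:
  0 (successors {2}): φ is true.
  1 (successors {1}): φ is false.
  2 (successors {0}): φ is false.
  3 (successors {2, 4}): φ is true.
  4 (successors ∅): φ is false.
For instance, at 2:
  At 2: ◇(◇p → (q ∧ p)) requires ◇p → (q ∧ p) at some successor in {0}.
    At 0: ◇p → (q ∧ p) is false.
  So ◇(◇p → (q ∧ p)) is false at 2.
Satisfying worlds: {0, 3}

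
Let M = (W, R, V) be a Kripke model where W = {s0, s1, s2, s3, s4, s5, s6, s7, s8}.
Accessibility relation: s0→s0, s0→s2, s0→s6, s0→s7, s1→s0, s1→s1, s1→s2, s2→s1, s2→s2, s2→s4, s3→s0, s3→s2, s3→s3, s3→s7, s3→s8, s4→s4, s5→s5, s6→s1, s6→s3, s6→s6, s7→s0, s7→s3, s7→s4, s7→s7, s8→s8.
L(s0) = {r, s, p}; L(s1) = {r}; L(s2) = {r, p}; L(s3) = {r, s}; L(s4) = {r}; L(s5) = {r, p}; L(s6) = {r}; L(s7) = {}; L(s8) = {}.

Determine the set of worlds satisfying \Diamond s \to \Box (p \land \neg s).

s2, s4, s5, s8

Let φ = \Diamond s \to \Box (p \land \neg s). Evaluate φ at each world:
  s0 (successors {s0, s2, s6, s7}): φ is false.
  s1 (successors {s0, s1, s2}): φ is false.
  s2 (successors {s1, s2, s4}): φ is true.
  s3 (successors {s0, s2, s3, s7, s8}): φ is false.
  s4 (successors {s4}): φ is true.
  s5 (successors {s5}): φ is true.
  s6 (successors {s1, s3, s6}): φ is false.
  s7 (successors {s0, s3, s4, s7}): φ is false.
  s8 (successors {s8}): φ is true.
For instance, at s3:
  At s3: \Diamond s is true, \Box (p \land \neg s) is false, so \Diamond s \to \Box (p \land \neg s) is false.
    At s3: \Diamond s requires s at some successor in {s0, s2, s3, s7, s8}.
      s holds at s0, so \Diamond s is true at s3.
    At s3: \Box (p \land \neg s) requires p \land \neg s at every successor {s0, s2, s3, s7, s8}.
      p \land \neg s fails at s0, so \Box (p \land \neg s) is false at s3.
Satisfying worlds: {s2, s4, s5, s8}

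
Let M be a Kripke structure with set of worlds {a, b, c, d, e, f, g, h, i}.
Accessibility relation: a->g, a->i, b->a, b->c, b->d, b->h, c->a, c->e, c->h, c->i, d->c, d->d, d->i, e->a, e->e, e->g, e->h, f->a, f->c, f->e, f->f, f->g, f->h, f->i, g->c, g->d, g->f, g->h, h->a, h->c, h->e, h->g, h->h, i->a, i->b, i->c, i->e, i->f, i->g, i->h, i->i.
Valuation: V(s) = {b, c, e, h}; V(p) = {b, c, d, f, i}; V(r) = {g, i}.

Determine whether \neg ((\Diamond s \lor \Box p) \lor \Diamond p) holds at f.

No

At f: (\Diamond s \lor \Box p) \lor \Diamond p is true, so \neg ((\Diamond s \lor \Box p) \lor \Diamond p) is false.
  At f: \Diamond s \lor \Box p is true, \Diamond p is true, so (\Diamond s \lor \Box p) \lor \Diamond p is true.
    At f: \Diamond s is true, \Box p is false, so \Diamond s \lor \Box p is true.
      At f: \Diamond s requires s at some successor in {a, c, e, f, g, h, i}.
        s holds at c, so \Diamond s is true at f.
      At f: \Box p requires p at every successor {a, c, e, f, g, h, i}.
        p fails at a, so \Box p is false at f.
    At f: \Diamond p requires p at some successor in {a, c, e, f, g, h, i}.
      p holds at c, so \Diamond p is true at f.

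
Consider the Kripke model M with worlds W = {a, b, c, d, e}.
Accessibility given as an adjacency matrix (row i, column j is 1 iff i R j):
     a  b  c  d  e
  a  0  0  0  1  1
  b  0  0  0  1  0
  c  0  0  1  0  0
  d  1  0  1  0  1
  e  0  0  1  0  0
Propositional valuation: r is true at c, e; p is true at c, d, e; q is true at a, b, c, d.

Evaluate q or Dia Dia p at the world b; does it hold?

Yes

At b: q is true, Dia Dia p is true, so q or Dia Dia p is true.
  At b: Dia Dia p requires Dia p at some successor in {d}.
    Dia p holds at d, so Dia Dia p is true at b.
      At d: Dia p requires p at some successor in {a, c, e}.
        p holds at c, so Dia p is true at d.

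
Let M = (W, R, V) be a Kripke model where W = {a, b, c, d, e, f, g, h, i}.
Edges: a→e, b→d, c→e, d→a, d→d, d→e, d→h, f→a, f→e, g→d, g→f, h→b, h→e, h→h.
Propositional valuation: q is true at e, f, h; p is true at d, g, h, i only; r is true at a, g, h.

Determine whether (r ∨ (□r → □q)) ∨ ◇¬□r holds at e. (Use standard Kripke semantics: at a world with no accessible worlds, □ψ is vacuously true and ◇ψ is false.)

Yes

At e: r ∨ (□r → □q) is true, ◇¬□r is false, so (r ∨ (□r → □q)) ∨ ◇¬□r is true.
  At e: r is false, □r → □q is true, so r ∨ (□r → □q) is true.
    At e: □r is true, □q is true, so □r → □q is true.
      At e: no accessible worlds, so □r holds vacuously.
      At e: no accessible worlds, so □q holds vacuously.
  At e: no accessible worlds, so ◇¬□r is false.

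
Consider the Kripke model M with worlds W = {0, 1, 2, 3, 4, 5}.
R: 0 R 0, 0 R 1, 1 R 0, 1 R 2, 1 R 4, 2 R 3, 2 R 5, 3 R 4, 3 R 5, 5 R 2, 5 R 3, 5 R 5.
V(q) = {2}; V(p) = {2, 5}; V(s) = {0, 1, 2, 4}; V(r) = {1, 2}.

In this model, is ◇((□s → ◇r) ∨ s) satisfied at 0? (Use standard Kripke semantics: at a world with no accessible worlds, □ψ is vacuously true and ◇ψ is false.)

Yes

At 0: ◇((□s → ◇r) ∨ s) requires (□s → ◇r) ∨ s at some successor in {0, 1}.
  (□s → ◇r) ∨ s holds at 0, so ◇((□s → ◇r) ∨ s) is true at 0.
    At 0: □s → ◇r is true, s is true, so (□s → ◇r) ∨ s is true.
      At 0: □s is true, ◇r is true, so □s → ◇r is true.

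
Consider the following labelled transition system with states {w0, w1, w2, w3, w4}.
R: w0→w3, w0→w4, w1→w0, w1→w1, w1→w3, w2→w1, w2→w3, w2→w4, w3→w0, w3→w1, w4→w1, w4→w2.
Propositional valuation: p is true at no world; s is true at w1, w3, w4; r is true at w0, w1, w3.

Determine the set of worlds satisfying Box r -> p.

Let φ = Box r -> p. Evaluate φ at each world:
  w0 (successors {w3, w4}): φ is true.
  w1 (successors {w0, w1, w3}): φ is false.
  w2 (successors {w1, w3, w4}): φ is true.
  w3 (successors {w0, w1}): φ is false.
  w4 (successors {w1, w2}): φ is true.
For instance, at w1:
  At w1: Box r is true, p is false, so Box r -> p is false.
    At w1: Box r requires r at every successor {w0, w1, w3}.
      At w0: r is true.
      At w1: r is true.
      At w3: r is true.
    So Box r is true at w1.
Satisfying worlds: {w0, w2, w4}

w0, w2, w4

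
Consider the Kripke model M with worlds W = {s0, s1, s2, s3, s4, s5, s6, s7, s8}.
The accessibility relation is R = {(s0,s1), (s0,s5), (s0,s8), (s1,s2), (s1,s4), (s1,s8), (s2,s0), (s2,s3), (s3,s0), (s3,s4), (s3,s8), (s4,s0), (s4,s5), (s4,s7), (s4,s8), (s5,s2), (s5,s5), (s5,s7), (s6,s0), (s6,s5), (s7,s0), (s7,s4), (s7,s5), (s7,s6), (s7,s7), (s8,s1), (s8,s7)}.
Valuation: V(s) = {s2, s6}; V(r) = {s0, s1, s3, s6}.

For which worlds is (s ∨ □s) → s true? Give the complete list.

s0, s1, s2, s3, s4, s5, s6, s7, s8

Let φ = (s ∨ □s) → s. Evaluate φ at each world:
  s0 (successors {s1, s5, s8}): φ is true.
  s1 (successors {s2, s4, s8}): φ is true.
  s2 (successors {s0, s3}): φ is true.
  s3 (successors {s0, s4, s8}): φ is true.
  s4 (successors {s0, s5, s7, s8}): φ is true.
  s5 (successors {s2, s5, s7}): φ is true.
  s6 (successors {s0, s5}): φ is true.
  s7 (successors {s0, s4, s5, s6, s7}): φ is true.
  s8 (successors {s1, s7}): φ is true.
For instance, at s8:
  At s8: s ∨ □s is false, s is false, so (s ∨ □s) → s is true.
    At s8: s is false, □s is false, so s ∨ □s is false.
      At s8: □s requires s at every successor {s1, s7}.
        s fails at s1, so □s is false at s8.
Satisfying worlds: {s0, s1, s2, s3, s4, s5, s6, s7, s8}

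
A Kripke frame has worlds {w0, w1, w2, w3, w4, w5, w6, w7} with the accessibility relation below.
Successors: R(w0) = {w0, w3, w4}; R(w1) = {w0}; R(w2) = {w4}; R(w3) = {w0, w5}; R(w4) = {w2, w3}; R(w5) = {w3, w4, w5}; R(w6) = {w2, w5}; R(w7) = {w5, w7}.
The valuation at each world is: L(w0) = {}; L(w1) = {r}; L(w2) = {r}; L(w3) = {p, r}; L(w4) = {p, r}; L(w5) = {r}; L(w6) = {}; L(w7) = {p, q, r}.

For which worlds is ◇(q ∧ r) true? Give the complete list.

w7

Recall that ◇ψ holds at a world iff ψ holds at some accessible world.
Let φ = ◇(q ∧ r). Evaluate φ at each world:
  w0 (successors {w0, w3, w4}): φ is false.
  w1 (successors {w0}): φ is false.
  w2 (successors {w4}): φ is false.
  w3 (successors {w0, w5}): φ is false.
  w4 (successors {w2, w3}): φ is false.
  w5 (successors {w3, w4, w5}): φ is false.
  w6 (successors {w2, w5}): φ is false.
  w7 (successors {w5, w7}): φ is true.
For instance, at w0:
  At w0: ◇(q ∧ r) requires q ∧ r at some successor in {w0, w3, w4}.
    At w0: q ∧ r is false.
    At w3: q ∧ r is false.
    At w4: q ∧ r is false.
  So ◇(q ∧ r) is false at w0.
Satisfying worlds: {w7}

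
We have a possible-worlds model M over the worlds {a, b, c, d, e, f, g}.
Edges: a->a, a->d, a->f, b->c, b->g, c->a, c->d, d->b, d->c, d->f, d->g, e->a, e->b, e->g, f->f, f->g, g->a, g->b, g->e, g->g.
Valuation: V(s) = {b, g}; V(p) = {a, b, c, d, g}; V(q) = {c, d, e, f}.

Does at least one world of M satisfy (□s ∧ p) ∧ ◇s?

Let φ = (□s ∧ p) ∧ ◇s. Evaluate φ at each world:
  a (successors {a, d, f}): φ is false.
  b (successors {c, g}): φ is false.
  c (successors {a, d}): φ is false.
  d (successors {b, c, f, g}): φ is false.
  e (successors {a, b, g}): φ is false.
  f (successors {f, g}): φ is false.
  g (successors {a, b, e, g}): φ is false.
For instance, at a:
  At a: □s ∧ p is false, ◇s is false, so (□s ∧ p) ∧ ◇s is false.
    At a: □s is false, p is true, so □s ∧ p is false.
      At a: □s requires s at every successor {a, d, f}.
        s fails at a, so □s is false at a.
    At a: ◇s requires s at some successor in {a, d, f}.
      At a: s is false.
      At d: s is false.
      At f: s is false.
    So ◇s is false at a.

No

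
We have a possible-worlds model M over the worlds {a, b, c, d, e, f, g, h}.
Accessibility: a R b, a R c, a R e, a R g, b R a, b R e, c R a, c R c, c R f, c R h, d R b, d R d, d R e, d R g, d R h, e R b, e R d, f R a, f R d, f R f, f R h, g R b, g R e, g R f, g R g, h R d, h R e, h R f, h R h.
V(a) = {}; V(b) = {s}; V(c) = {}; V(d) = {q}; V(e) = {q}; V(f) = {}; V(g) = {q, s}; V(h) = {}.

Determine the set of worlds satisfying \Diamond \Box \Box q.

Recall that \Box ψ holds at a world iff ψ holds at every accessible world, and \Diamond ψ holds iff ψ holds at some accessible world.
Let φ = \Diamond \Box \Box q. Evaluate φ at each world:
  a (successors {b, c, e, g}): φ is false.
  b (successors {a, e}): φ is false.
  c (successors {a, c, f, h}): φ is false.
  d (successors {b, d, e, g, h}): φ is false.
  e (successors {b, d}): φ is false.
  f (successors {a, d, f, h}): φ is false.
  g (successors {b, e, f, g}): φ is false.
  h (successors {d, e, f, h}): φ is false.
For instance, at f:
  At f: \Diamond \Box \Box q requires \Box \Box q at some successor in {a, d, f, h}.
    At a: \Box \Box q is false.
    At d: \Box \Box q is false.
    At f: \Box \Box q is false.
    At h: \Box \Box q is false.
  So \Diamond \Box \Box q is false at f.
Satisfying worlds: none.

none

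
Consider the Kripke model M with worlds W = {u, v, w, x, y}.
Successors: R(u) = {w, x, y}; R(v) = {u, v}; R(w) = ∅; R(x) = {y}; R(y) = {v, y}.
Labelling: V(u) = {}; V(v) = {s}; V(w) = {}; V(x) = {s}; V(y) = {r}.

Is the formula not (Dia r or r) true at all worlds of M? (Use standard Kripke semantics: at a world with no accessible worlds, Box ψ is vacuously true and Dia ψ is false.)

No

Let φ = not (Dia r or r). Evaluate φ at each world:
  u (successors {w, x, y}): φ is false.
  v (successors {u, v}): φ is true.
  w (successors ∅): φ is true.
  x (successors {y}): φ is false.
  y (successors {v, y}): φ is false.
Detail at u (counterexample):
  At u: Dia r or r is true, so not (Dia r or r) is false.
    At u: Dia r is true, r is false, so Dia r or r is true.
      At u: Dia r requires r at some successor in {w, x, y}.
        r holds at y, so Dia r is true at u.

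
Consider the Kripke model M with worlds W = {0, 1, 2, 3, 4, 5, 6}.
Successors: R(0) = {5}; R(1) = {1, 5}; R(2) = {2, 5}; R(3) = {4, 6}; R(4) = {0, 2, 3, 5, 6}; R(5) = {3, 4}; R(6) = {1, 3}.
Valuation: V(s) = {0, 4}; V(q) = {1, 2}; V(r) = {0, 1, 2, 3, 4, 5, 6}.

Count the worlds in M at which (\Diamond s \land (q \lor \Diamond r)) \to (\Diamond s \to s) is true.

5

Let φ = (\Diamond s \land (q \lor \Diamond r)) \to (\Diamond s \to s). Evaluate φ at each world:
  0 (successors {5}): φ is true.
  1 (successors {1, 5}): φ is true.
  2 (successors {2, 5}): φ is true.
  3 (successors {4, 6}): φ is false.
  4 (successors {0, 2, 3, 5, 6}): φ is true.
  5 (successors {3, 4}): φ is false.
  6 (successors {1, 3}): φ is true.
For instance, at 0:
  At 0: \Diamond s \land (q \lor \Diamond r) is false, \Diamond s \to s is true, so (\Diamond s \land (q \lor \Diamond r)) \to (\Diamond s \to s) is true.
    At 0: \Diamond s is false, q \lor \Diamond r is true, so \Diamond s \land (q \lor \Diamond r) is false.
      At 0: \Diamond s requires s at some successor in {5}.
        At 5: s is false.
      So \Diamond s is false at 0.
      At 0: q is false, \Diamond r is true, so q \lor \Diamond r is true.
    At 0: \Diamond s is false, s is true, so \Diamond s \to s is true.
      At 0: \Diamond s requires s at some successor in {5}.
        At 5: s is false.
      So \Diamond s is false at 0.
Satisfying worlds: {0, 1, 2, 4, 6}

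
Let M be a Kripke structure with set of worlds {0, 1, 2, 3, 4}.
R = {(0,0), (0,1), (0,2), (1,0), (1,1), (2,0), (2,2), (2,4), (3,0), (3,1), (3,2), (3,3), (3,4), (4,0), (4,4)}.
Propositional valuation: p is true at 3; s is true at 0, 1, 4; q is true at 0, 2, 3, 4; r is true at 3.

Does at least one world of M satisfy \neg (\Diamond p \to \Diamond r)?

Recall that \Diamond ψ holds at a world iff ψ holds at some accessible world.
Let φ = \neg (\Diamond p \to \Diamond r). Evaluate φ at each world:
  0 (successors {0, 1, 2}): φ is false.
  1 (successors {0, 1}): φ is false.
  2 (successors {0, 2, 4}): φ is false.
  3 (successors {0, 1, 2, 3, 4}): φ is false.
  4 (successors {0, 4}): φ is false.
For instance, at 2:
  At 2: \Diamond p \to \Diamond r is true, so \neg (\Diamond p \to \Diamond r) is false.
    At 2: \Diamond p is false, \Diamond r is false, so \Diamond p \to \Diamond r is true.
      At 2: \Diamond p requires p at some successor in {0, 2, 4}.
        At 0: p is false.
        At 2: p is false.
        At 4: p is false.
      So \Diamond p is false at 2.
      At 2: \Diamond r requires r at some successor in {0, 2, 4}.
        At 0: r is false.
        At 2: r is false.
        At 4: r is false.
      So \Diamond r is false at 2.

No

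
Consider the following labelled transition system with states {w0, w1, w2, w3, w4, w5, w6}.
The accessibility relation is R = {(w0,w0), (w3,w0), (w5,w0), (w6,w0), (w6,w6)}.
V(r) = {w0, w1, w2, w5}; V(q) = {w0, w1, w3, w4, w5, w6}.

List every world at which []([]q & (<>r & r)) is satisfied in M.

w0, w1, w2, w3, w4, w5

Let φ = []([]q & (<>r & r)). Evaluate φ at each world:
  w0 (successors {w0}): φ is true.
  w1 (successors ∅): φ is true.
  w2 (successors ∅): φ is true.
  w3 (successors {w0}): φ is true.
  w4 (successors ∅): φ is true.
  w5 (successors {w0}): φ is true.
  w6 (successors {w0, w6}): φ is false.
For instance, at w6:
  At w6: []([]q & (<>r & r)) requires []q & (<>r & r) at every successor {w0, w6}.
    []q & (<>r & r) fails at w6, so []([]q & (<>r & r)) is false at w6.
      At w6: []q is true, <>r & r is false, so []q & (<>r & r) is false.
Satisfying worlds: {w0, w1, w2, w3, w4, w5}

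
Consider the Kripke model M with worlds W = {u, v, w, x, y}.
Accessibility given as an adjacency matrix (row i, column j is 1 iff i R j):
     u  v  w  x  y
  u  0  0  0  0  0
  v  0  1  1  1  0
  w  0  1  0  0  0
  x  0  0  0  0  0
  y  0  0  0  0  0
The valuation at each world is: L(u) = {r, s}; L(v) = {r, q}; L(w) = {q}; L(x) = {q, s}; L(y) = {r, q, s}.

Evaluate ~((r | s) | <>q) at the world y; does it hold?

No

Recall that <>ψ holds at a world iff ψ holds at some accessible world.
At y: (r | s) | <>q is true, so ~((r | s) | <>q) is false.
  At y: r | s is true, <>q is false, so (r | s) | <>q is true.
    At y: no accessible worlds, so <>q is false.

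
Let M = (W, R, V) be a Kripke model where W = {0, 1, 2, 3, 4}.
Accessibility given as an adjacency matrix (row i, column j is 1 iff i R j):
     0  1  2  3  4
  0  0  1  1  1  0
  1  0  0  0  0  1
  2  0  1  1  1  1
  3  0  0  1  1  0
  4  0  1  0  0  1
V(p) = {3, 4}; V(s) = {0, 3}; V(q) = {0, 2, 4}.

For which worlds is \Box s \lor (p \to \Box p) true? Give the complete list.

0, 1, 2

Recall that \Box ψ holds at a world iff ψ holds at every accessible world, and \Diamond ψ holds iff ψ holds at some accessible world.
Let φ = \Box s \lor (p \to \Box p). Evaluate φ at each world:
  0 (successors {1, 2, 3}): φ is true.
  1 (successors {4}): φ is true.
  2 (successors {1, 2, 3, 4}): φ is true.
  3 (successors {2, 3}): φ is false.
  4 (successors {1, 4}): φ is false.
For instance, at 3:
  At 3: \Box s is false, p \to \Box p is false, so \Box s \lor (p \to \Box p) is false.
    At 3: \Box s requires s at every successor {2, 3}.
      s fails at 2, so \Box s is false at 3.
    At 3: p is true, \Box p is false, so p \to \Box p is false.
      At 3: \Box p requires p at every successor {2, 3}.
        p fails at 2, so \Box p is false at 3.
Satisfying worlds: {0, 1, 2}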